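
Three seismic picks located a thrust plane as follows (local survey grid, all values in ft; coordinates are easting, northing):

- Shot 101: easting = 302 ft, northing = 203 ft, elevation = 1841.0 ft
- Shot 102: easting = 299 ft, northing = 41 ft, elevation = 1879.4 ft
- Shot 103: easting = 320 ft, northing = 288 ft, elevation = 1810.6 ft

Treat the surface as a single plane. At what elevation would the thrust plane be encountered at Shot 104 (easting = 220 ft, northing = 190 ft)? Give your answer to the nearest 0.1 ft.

Two edge vectors: Shot 101→Shot 102 = (-3, -162, 38.4), Shot 101→Shot 103 = (18, 85, -30.4).
Normal n = (Shot 101→Shot 102) × (Shot 101→Shot 103) = (1660.8, 600, 2661).
So ∂z/∂easting = −n_x/n_z = −0.62413 and ∂z/∂northing = −n_y/n_z = −0.22548.
Intercept c from Shot 101: 1841 + 188.49 + 45.77 = 2075.26.
At (220, 190): z = −137.3 − 42.8 + 2075.26 = 1895.1 ft.

1895.1 ft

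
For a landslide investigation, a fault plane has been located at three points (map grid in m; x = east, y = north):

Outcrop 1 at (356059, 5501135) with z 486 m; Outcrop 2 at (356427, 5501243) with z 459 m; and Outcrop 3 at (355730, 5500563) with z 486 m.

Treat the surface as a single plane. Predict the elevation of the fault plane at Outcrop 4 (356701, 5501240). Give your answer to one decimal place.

434.7 m

Two edge vectors: Outcrop 1→Outcrop 2 = (368, 108, -27), Outcrop 1→Outcrop 3 = (-329, -572, 0).
Normal n = (Outcrop 1→Outcrop 2) × (Outcrop 1→Outcrop 3) = (-15444, 8883, -174964).
So ∂z/∂x = −n_x/n_z = −0.088269587 and ∂z/∂y = −n_y/n_z = 0.050770444.
Intercept c from Outcrop 1: 486 + 31429.18 − 279295.07 = −247379.89.
At (356701, 5501240): z = −31485.8 + 279300.4 − 247379.89 = 434.7 m.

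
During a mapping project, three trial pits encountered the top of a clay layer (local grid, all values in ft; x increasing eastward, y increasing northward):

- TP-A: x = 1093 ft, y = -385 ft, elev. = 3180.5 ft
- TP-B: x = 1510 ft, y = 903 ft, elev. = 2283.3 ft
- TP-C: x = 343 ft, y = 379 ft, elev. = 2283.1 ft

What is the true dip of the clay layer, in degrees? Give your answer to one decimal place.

Two edge vectors: TP-A→TP-B = (417, 1288, -897.2), TP-A→TP-C = (-750, 764, -897.4).
Normal n = (TP-A→TP-B) × (TP-A→TP-C) = (-470390.4, 1047115.8, 1284588).
So ∂z/∂x = −n_x/n_z = 0.36618 and ∂z/∂y = −n_y/n_z = −0.81514.
Gradient magnitude |∇z| = √(a² + b²) = √(0.13409 + 0.66445) = 0.89361.
True dip = arctan(0.89361) = 41.8°, dipping toward NNW (azimuth ≈ 336°).

41.8°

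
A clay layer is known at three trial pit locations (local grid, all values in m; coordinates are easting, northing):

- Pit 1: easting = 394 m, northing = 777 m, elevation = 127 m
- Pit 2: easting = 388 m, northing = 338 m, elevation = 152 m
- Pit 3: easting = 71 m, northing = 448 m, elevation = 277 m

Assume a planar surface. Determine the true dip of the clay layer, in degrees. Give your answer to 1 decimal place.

Two edge vectors: Pit 1→Pit 2 = (-6, -439, 25), Pit 1→Pit 3 = (-323, -329, 150).
Normal n = (Pit 1→Pit 2) × (Pit 1→Pit 3) = (-57625, -7175, -139823).
So ∂z/∂easting = −n_x/n_z = −0.41213 and ∂z/∂northing = −n_y/n_z = −0.05131.
Gradient magnitude |∇z| = √(a² + b²) = √(0.16985 + 0.00263) = 0.41531.
True dip = arctan(0.41531) = 22.6°, dipping toward E (azimuth ≈ 083°).

22.6°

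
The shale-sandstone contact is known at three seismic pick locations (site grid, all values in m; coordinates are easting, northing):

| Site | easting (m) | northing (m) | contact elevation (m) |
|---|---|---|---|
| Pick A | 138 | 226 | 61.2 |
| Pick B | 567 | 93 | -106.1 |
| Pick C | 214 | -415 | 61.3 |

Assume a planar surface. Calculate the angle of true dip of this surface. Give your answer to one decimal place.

22.2°

Two edge vectors: Pick A→Pick B = (429, -133, -167.3), Pick A→Pick C = (76, -641, 0.1).
Normal n = (Pick A→Pick B) × (Pick A→Pick C) = (-107252.6, -12757.7, -264881).
So ∂z/∂easting = −n_x/n_z = −0.40491 and ∂z/∂northing = −n_y/n_z = −0.04816.
Gradient magnitude |∇z| = √(a² + b²) = √(0.16395 + 0.00232) = 0.40776.
True dip = arctan(0.40776) = 22.2°, dipping toward E (azimuth ≈ 083°).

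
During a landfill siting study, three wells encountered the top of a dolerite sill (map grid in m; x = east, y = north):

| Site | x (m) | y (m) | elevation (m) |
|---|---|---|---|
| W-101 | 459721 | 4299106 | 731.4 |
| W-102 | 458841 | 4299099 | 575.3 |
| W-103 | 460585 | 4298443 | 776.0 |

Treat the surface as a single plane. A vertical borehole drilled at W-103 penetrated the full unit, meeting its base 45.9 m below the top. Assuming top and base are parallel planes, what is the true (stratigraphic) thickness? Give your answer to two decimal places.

Two edge vectors: W-101→W-102 = (-880, -7, -156.1), W-101→W-103 = (864, -663, 44.6).
Normal n = (W-101→W-102) × (W-101→W-103) = (-103806.5, -95622.4, 589488).
So ∂z/∂x = −n_x/n_z = 0.17610 and ∂z/∂y = −n_y/n_z = 0.16221.
|∇z| = √(a²+b²) = 0.23942, so dip δ = arctan(0.23942) = 13.46°.
True thickness = vertical thickness × cos δ = 45.9 × cos 13.46° = 44.64 m.

44.64 m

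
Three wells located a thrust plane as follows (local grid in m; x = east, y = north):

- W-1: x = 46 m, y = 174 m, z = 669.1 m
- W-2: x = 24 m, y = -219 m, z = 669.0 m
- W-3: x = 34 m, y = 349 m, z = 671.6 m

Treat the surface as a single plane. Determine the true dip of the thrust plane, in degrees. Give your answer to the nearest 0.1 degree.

6.4°

Two edge vectors: W-1→W-2 = (-22, -393, -0.1), W-1→W-3 = (-12, 175, 2.5).
Normal n = (W-1→W-2) × (W-1→W-3) = (-965, 56.2, -8566).
So ∂z/∂x = −n_x/n_z = −0.11265 and ∂z/∂y = −n_y/n_z = 0.00656.
Gradient magnitude |∇z| = √(a² + b²) = √(0.01269 + 0.00004) = 0.11285.
True dip = arctan(0.11285) = 6.4°, dipping toward E (azimuth ≈ 093°).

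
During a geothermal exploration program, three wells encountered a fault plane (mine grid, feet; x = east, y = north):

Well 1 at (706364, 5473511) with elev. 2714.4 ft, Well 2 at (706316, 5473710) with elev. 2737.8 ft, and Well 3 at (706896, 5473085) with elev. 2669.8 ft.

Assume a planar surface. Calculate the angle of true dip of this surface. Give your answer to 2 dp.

6.92°

Let the plane be z = a·x + b·y + c.
Well 2−Well 1: −48a + 199b = 23.4;  Well 3−Well 1: 532a − 426b = −44.6.
Solving gives a = 0.01280, b = 0.12067.
Gradient magnitude |∇z| = √(a² + b²) = √(0.00016 + 0.01456) = 0.12135.
True dip = arctan(0.12135) = 6.92°, dipping toward S (azimuth ≈ 186°).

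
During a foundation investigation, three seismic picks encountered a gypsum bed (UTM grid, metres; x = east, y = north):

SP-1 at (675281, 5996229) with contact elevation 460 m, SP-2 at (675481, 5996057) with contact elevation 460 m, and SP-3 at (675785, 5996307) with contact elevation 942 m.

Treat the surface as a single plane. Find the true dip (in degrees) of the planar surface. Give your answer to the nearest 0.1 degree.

51.2°

Two edge vectors: SP-1→SP-2 = (200, -172, 0), SP-1→SP-3 = (504, 78, 482).
Normal n = (SP-1→SP-2) × (SP-1→SP-3) = (-82904, -96400, 102288).
So ∂z/∂x = −n_x/n_z = 0.81050 and ∂z/∂y = −n_y/n_z = 0.94244.
Gradient magnitude |∇z| = √(a² + b²) = √(0.65690 + 0.88819) = 1.24302.
True dip = arctan(1.24302) = 51.2°, dipping toward SW (azimuth ≈ 221°).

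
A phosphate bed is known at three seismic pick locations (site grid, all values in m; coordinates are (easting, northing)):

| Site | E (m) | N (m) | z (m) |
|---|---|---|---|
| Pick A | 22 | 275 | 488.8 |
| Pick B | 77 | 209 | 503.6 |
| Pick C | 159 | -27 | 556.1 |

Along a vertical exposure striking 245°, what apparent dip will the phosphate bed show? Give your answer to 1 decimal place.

5.2°

Let the plane be z = a·E + b·N + c.
Pick B−Pick A: 55a − 66b = 14.8;  Pick C−Pick A: 137a − 302b = 67.3.
Solving gives a = 0.00367, b = −0.22118.
Unit vector along 245° is (sin 245°, cos 245°) = (-0.9063, -0.4226).
Slope in that direction = a·(-0.9063) + b·(-0.4226) = 0.09015.
Apparent dip = arctan|0.09015| = 5.2° (true dip is 12.5°, so apparent ≤ true as expected).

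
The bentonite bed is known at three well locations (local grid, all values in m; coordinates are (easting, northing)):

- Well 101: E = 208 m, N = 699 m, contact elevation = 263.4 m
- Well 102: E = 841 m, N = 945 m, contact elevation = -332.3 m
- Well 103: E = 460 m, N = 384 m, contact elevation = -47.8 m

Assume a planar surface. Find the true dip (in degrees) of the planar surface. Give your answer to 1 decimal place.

Two edge vectors: Well 101→Well 102 = (633, 246, -595.7), Well 101→Well 103 = (252, -315, -311.2).
Normal n = (Well 101→Well 102) × (Well 101→Well 103) = (-264200.7, 46873.2, -261387).
So ∂z/∂E = −n_x/n_z = −1.01076 and ∂z/∂N = −n_y/n_z = 0.17932.
Gradient magnitude |∇z| = √(a² + b²) = √(1.02164 + 0.03216) = 1.02655.
True dip = arctan(1.02655) = 45.8°, dipping toward E (azimuth ≈ 100°).

45.8°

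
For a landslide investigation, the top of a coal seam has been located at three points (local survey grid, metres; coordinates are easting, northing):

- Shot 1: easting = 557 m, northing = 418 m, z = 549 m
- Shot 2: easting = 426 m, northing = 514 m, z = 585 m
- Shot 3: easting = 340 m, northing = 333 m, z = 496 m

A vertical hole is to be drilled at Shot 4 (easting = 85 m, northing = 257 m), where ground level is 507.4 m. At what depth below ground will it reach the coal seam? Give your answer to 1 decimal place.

Two edge vectors: Shot 1→Shot 2 = (-131, 96, 36), Shot 1→Shot 3 = (-217, -85, -53).
Normal n = (Shot 1→Shot 2) × (Shot 1→Shot 3) = (-2028, -14755, 31967).
So ∂z/∂easting = −n_x/n_z = 0.06344 and ∂z/∂northing = −n_y/n_z = 0.46157.
Intercept c from Shot 1: 549 − 35.34 − 192.94 = 320.73.
At (85, 257): z_contact = 5.39 + 118.62 + 320.73 = 444.74 m.
Depth below ground = 507.4 − 444.74 = 62.7 m.

62.7 m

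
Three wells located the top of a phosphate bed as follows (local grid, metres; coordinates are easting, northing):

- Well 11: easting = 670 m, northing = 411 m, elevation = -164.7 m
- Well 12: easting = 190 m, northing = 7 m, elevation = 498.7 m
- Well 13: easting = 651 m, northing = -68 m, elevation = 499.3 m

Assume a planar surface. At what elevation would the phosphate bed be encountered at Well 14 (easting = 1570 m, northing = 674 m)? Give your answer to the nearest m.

-727 m

Two edge vectors: Well 11→Well 12 = (-480, -404, 663.4), Well 11→Well 13 = (-19, -479, 664).
Normal n = (Well 11→Well 12) × (Well 11→Well 13) = (49512.6, 306115.4, 222244).
So ∂z/∂easting = −n_x/n_z = −0.22278 and ∂z/∂northing = −n_y/n_z = −1.37738.
Intercept c from Well 11: -164.7 + 149.27 + 566.10 = 550.67.
At (1570, 674): z = −349.8 − 928.4 + 550.67 = -727.5 m.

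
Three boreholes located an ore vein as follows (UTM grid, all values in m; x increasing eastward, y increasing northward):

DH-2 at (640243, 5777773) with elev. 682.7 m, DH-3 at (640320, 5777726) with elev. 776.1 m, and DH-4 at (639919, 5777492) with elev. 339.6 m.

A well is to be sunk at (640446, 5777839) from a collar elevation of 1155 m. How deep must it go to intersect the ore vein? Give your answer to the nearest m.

246 m

Two edge vectors: DH-2→DH-3 = (77, -47, 93.4), DH-2→DH-4 = (-324, -281, -343.1).
Normal n = (DH-2→DH-3) × (DH-2→DH-4) = (42371.1, -3842.9, -36865).
So ∂z/∂x = −n_x/n_z = 1.14935847 and ∂z/∂y = −n_y/n_z = −0.10424251.
Intercept c from DH-2: 682.7 − 735868.71 + 602289.54 = −132896.48.
At (640446, 5777839): z_contact = 736102.0 − 602296.4 − 132896.48 = 909.1 m.
Depth below ground = 1155 − 909.1 = 246 m.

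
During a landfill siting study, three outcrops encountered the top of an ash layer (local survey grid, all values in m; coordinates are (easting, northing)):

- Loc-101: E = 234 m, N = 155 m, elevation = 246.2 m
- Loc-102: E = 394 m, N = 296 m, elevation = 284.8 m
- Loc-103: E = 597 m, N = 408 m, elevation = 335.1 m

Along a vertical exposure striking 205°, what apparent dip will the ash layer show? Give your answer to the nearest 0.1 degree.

5.2°

Let the plane be z = a·E + b·N + c.
Loc-102−Loc-101: 160a + 141b = 38.6;  Loc-103−Loc-101: 363a + 253b = 88.9.
Solving gives a = 0.25872, b = −0.01983.
Unit vector along 205° is (sin 205°, cos 205°) = (-0.4226, -0.9063).
Slope in that direction = a·(-0.4226) + b·(-0.9063) = −0.09137.
Apparent dip = arctan|0.09137| = 5.2° (true dip is 14.5°, so apparent ≤ true as expected).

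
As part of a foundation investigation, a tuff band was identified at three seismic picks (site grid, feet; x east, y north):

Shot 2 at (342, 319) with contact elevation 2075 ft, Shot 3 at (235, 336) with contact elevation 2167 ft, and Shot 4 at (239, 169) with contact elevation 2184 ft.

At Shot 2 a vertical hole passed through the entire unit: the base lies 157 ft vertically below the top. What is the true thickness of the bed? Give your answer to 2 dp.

Two edge vectors: Shot 2→Shot 3 = (-107, 17, 92), Shot 2→Shot 4 = (-103, -150, 109).
Normal n = (Shot 2→Shot 3) × (Shot 2→Shot 4) = (15653, 2187, 17801).
So ∂z/∂x = −n_x/n_z = −0.87933 and ∂z/∂y = −n_y/n_z = −0.12286.
|∇z| = √(a²+b²) = 0.88787, so dip δ = arctan(0.88787) = 41.60°.
True thickness = vertical thickness × cos δ = 157 × cos 41.60° = 117.40 ft.

117.40 ft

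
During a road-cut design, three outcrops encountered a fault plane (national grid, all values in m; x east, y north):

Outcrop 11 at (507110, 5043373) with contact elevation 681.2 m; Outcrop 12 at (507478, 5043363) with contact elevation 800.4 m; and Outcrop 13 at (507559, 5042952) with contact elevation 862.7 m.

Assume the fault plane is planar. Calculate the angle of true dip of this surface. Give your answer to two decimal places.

Two edge vectors: Outcrop 11→Outcrop 12 = (368, -10, 119.2), Outcrop 11→Outcrop 13 = (449, -421, 181.5).
Normal n = (Outcrop 11→Outcrop 12) × (Outcrop 11→Outcrop 13) = (48368.2, -13271.2, -150438).
So ∂z/∂x = −n_x/n_z = 0.32152 and ∂z/∂y = −n_y/n_z = −0.08822.
Gradient magnitude |∇z| = √(a² + b²) = √(0.10337 + 0.00778) = 0.33340.
True dip = arctan(0.33340) = 18.44°, dipping toward WNW (azimuth ≈ 285°).

18.44°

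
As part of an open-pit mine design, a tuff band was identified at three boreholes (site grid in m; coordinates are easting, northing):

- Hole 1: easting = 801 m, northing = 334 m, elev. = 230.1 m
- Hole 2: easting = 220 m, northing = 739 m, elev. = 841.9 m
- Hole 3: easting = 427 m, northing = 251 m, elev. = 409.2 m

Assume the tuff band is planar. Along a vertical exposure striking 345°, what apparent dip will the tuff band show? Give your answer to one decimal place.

37.4°

Two edge vectors: Hole 1→Hole 2 = (-581, 405, 611.8), Hole 1→Hole 3 = (-374, -83, 179.1).
Normal n = (Hole 1→Hole 2) × (Hole 1→Hole 3) = (123314.9, -124756.1, 199693).
So ∂z/∂easting = −n_x/n_z = −0.61752 and ∂z/∂northing = −n_y/n_z = 0.62474.
Unit vector along 345° is (sin 345°, cos 345°) = (-0.2588, 0.9659).
Slope in that direction = a·(-0.2588) + b·(0.9659) = 0.76328.
Apparent dip = arctan|0.76328| = 37.4° (true dip is 41.3°, so apparent ≤ true as expected).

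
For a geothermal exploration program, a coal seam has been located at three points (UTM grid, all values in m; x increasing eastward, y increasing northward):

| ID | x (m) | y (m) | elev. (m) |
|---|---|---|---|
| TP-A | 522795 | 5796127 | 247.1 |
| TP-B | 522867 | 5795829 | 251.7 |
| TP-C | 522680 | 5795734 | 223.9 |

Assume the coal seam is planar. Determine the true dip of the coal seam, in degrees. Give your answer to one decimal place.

8.0°

Two edge vectors: TP-A→TP-B = (72, -298, 4.6), TP-A→TP-C = (-115, -393, -23.2).
Normal n = (TP-A→TP-B) × (TP-A→TP-C) = (8721.4, 1141.4, -62566).
So ∂z/∂x = −n_x/n_z = 0.13940 and ∂z/∂y = −n_y/n_z = 0.01824.
Gradient magnitude |∇z| = √(a² + b²) = √(0.01943 + 0.00033) = 0.14058.
True dip = arctan(0.14058) = 8.0°, dipping toward W (azimuth ≈ 263°).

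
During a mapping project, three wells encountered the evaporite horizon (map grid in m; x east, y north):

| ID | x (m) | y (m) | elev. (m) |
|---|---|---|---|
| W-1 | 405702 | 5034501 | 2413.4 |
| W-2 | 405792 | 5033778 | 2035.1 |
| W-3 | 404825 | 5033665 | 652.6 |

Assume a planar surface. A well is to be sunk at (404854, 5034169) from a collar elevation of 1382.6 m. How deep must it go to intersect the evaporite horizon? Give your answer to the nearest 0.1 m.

342.5 m

Two edge vectors: W-1→W-2 = (90, -723, -378.3), W-1→W-3 = (-877, -836, -1760.8).
Normal n = (W-1→W-2) × (W-1→W-3) = (956799.6, 490241.1, -709311).
So ∂z/∂x = −n_x/n_z = 1.348914087 and ∂z/∂y = −n_y/n_z = 0.691151131.
Intercept c from W-1: 2413.4 − 547257.14 − 3479601.06 = −4024444.80.
At (404854, 5034169): z_contact = 546113.26 + 3479371.60 − 4024444.80 = 1040.06 m.
Depth below ground = 1382.6 − 1040.06 = 342.5 m.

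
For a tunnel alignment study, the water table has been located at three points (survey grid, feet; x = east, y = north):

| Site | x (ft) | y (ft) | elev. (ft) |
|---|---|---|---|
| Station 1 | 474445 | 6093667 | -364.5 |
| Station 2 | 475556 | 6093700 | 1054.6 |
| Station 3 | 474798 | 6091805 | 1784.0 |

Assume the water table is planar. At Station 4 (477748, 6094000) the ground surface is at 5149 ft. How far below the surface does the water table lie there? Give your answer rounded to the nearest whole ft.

1507 ft

Let the plane be z = a·x + b·y + c.
Station 2−Station 1: 1111a + 33b = 1419.1;  Station 3−Station 1: 353a − 1862b = 2148.5.
Solving gives a = 1.30424663, b = −0.90660630.
Then c = -364.5 − a·474445 − b·6093667 = 4905399.13.
At (477748, 6094000): z_contact = 623101.2 − 5524858.8 + 4905399.13 = 3641.5 ft.
Depth below ground = 5149 − 3641.5 = 1507 ft.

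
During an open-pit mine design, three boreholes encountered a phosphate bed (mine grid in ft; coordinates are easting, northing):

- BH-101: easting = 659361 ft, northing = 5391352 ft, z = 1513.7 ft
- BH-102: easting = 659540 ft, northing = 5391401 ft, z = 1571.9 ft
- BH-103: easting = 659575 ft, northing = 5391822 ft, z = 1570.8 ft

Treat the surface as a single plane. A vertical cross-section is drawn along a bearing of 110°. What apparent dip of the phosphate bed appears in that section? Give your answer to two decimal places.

Let the plane be z = a·easting + b·northing + c.
BH-102−BH-101: 179a + 49b = 58.2;  BH-103−BH-101: 214a + 470b = 57.1.
Solving gives a = 0.33344, b = −0.03033.
Unit vector along 110° is (sin 110°, cos 110°) = (0.9397, -0.3420).
Slope in that direction = a·(0.9397) + b·(-0.3420) = 0.32371.
Apparent dip = arctan|0.32371| = 17.94° (true dip is 18.5°, so apparent ≤ true as expected).

17.94°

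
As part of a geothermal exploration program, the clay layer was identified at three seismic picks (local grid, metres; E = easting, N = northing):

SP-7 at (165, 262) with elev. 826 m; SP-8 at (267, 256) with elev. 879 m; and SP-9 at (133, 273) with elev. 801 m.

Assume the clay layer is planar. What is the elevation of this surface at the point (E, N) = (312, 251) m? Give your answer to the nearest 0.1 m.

Two edge vectors: SP-7→SP-8 = (102, -6, 53), SP-7→SP-9 = (-32, 11, -25).
Normal n = (SP-7→SP-8) × (SP-7→SP-9) = (-433, 854, 930).
So ∂z/∂E = −n_x/n_z = 0.46559 and ∂z/∂N = −n_y/n_z = −0.91828.
Intercept c from SP-7: 826 − 76.82 + 240.59 = 989.77.
At (312, 251): z = 145.3 − 230.5 + 989.77 = 904.5 m.

904.5 m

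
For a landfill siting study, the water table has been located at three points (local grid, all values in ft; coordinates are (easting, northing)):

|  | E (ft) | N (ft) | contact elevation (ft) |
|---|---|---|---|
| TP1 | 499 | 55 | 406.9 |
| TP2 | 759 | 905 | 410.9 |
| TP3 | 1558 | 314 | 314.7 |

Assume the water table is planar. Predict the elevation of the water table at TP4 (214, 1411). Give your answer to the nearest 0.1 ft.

480.0 ft

Let the plane be z = a·E + b·N + c.
TP2−TP1: 260a + 850b = 4;  TP3−TP1: 1059a + 259b = −92.2.
Solving gives a = −0.095347, b = 0.033871.
Then c = 406.9 − a·499 − b·55 = 452.62.
At (214, 1411): z = −20.4 + 47.8 + 452.62 = 480.0 ft.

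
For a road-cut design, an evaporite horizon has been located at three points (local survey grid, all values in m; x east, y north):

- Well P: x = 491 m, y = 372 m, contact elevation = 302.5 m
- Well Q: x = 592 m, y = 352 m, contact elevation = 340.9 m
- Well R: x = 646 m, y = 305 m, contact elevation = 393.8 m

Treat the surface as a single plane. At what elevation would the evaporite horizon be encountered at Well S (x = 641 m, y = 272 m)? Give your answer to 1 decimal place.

422.2 m

Two edge vectors: Well P→Well Q = (101, -20, 38.4), Well P→Well R = (155, -67, 91.3).
Normal n = (Well P→Well Q) × (Well P→Well R) = (746.8, -3269.3, -3667).
So ∂z/∂x = −n_x/n_z = 0.20365 and ∂z/∂y = −n_y/n_z = −0.89155.
Intercept c from Well P: 302.5 − 99.99 + 331.66 = 534.16.
At (641, 272): z = 130.5 − 242.5 + 534.16 = 422.2 m.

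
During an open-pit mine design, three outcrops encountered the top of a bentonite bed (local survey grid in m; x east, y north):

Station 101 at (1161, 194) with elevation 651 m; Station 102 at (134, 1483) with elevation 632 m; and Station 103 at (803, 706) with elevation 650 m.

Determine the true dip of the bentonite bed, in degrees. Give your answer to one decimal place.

9.0°

Two edge vectors: Station 101→Station 102 = (-1027, 1289, -19), Station 101→Station 103 = (-358, 512, -1).
Normal n = (Station 101→Station 102) × (Station 101→Station 103) = (8439, 5775, -64362).
So ∂z/∂x = −n_x/n_z = 0.13112 and ∂z/∂y = −n_y/n_z = 0.08973.
Gradient magnitude |∇z| = √(a² + b²) = √(0.01719 + 0.00805) = 0.15888.
True dip = arctan(0.15888) = 9.0°, dipping toward SW (azimuth ≈ 236°).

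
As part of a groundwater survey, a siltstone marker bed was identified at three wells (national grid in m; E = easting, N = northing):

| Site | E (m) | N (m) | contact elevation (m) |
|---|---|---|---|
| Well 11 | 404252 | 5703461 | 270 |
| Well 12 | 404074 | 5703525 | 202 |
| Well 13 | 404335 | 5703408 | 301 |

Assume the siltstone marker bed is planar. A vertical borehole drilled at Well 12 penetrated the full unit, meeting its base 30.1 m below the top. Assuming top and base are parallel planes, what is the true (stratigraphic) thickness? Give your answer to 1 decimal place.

Two edge vectors: Well 11→Well 12 = (-178, 64, -68), Well 11→Well 13 = (83, -53, 31).
Normal n = (Well 11→Well 12) × (Well 11→Well 13) = (-1620, -126, 4122).
So ∂z/∂E = −n_x/n_z = 0.39301 and ∂z/∂N = −n_y/n_z = 0.03057.
|∇z| = √(a²+b²) = 0.39420, so dip δ = arctan(0.39420) = 21.51°.
True thickness = vertical thickness × cos δ = 30.1 × cos 21.51° = 28.0 m.

28.0 m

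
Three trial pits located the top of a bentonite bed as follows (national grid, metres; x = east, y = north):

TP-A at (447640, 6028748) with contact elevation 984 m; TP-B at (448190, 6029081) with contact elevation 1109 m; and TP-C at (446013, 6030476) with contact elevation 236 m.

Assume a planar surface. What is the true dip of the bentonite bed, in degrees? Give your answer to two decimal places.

Two edge vectors: TP-A→TP-B = (550, 333, 125), TP-A→TP-C = (-1627, 1728, -748).
Normal n = (TP-A→TP-B) × (TP-A→TP-C) = (-465084, 208025, 1492191).
So ∂z/∂x = −n_x/n_z = 0.31168 and ∂z/∂y = −n_y/n_z = −0.13941.
Gradient magnitude |∇z| = √(a² + b²) = √(0.09714 + 0.01943) = 0.34144.
True dip = arctan(0.34144) = 18.85°, dipping toward WNW (azimuth ≈ 294°).

18.85°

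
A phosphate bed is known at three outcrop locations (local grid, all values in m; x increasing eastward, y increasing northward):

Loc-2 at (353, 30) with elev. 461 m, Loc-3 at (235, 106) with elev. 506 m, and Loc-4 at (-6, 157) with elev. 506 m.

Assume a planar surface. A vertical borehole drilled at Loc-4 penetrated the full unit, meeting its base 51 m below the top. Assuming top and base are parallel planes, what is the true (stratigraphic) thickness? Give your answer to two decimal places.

Let the plane be z = a·x + b·y + c.
Loc-3−Loc-2: −118a + 76b = 45;  Loc-4−Loc-2: −359a + 127b = 45.
Solving gives a = 0.18662, b = 0.88185.
|∇z| = √(a²+b²) = 0.90138, so dip δ = arctan(0.90138) = 42.03°.
True thickness = vertical thickness × cos δ = 51 × cos 42.03° = 37.88 m.

37.88 m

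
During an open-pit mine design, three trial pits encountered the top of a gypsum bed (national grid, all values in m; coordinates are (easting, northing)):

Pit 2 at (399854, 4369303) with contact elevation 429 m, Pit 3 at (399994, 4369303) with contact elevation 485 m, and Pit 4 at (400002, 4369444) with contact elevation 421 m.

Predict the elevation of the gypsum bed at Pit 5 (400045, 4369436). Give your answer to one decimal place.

442.0 m

Let the plane be z = a·E + b·N + c.
Pit 3−Pit 2: 140a + 0b = 56;  Pit 4−Pit 2: 148a + 141b = −8.
Solving gives a = 0.400000000, b = −0.476595745.
Then c = 429 − a·399854 − b·4369303 = 1922878.62.
At (400045, 4369436): z = 160018.0 − 2082454.6 + 1922878.62 = 442.0 m.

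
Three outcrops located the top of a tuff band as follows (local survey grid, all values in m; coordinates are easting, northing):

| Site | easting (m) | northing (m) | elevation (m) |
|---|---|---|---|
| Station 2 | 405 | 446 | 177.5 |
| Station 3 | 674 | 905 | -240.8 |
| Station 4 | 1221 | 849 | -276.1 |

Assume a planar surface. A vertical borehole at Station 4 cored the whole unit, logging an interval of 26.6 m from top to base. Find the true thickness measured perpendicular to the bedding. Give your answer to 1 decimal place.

20.4 m

Let the plane be z = a·easting + b·northing + c.
Station 3−Station 2: 269a + 459b = −418.3;  Station 4−Station 2: 816a + 403b = −453.6.
Solving gives a = −0.14890, b = −0.82407.
|∇z| = √(a²+b²) = 0.83741, so dip δ = arctan(0.83741) = 39.94°.
True thickness = vertical thickness × cos δ = 26.6 × cos 39.94° = 20.4 m.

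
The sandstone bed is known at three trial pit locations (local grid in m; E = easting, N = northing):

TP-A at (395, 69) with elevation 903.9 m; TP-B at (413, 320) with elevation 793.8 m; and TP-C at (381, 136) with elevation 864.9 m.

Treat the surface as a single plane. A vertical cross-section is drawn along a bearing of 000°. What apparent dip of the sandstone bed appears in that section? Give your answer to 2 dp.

Let the plane be z = a·E + b·N + c.
TP-B−TP-A: 18a + 251b = −110.1;  TP-C−TP-A: −14a + 67b = −39.
Solving gives a = 0.51108, b = −0.47530.
Unit vector along 000° is (sin 0°, cos 0°) = (0.0000, 1.0000).
Slope in that direction = a·(0.0000) + b·(1.0000) = −0.47530.
Apparent dip = arctan|0.47530| = 25.42° (true dip is 34.9°, so apparent ≤ true as expected).

25.42°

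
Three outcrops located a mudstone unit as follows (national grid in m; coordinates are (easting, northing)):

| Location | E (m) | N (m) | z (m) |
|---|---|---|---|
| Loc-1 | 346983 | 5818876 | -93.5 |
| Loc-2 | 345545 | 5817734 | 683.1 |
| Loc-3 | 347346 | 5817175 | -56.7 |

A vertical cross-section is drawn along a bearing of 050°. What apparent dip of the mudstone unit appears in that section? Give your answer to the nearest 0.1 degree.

Two edge vectors: Loc-1→Loc-2 = (-1438, -1142, 776.6), Loc-1→Loc-3 = (363, -1701, 36.8).
Normal n = (Loc-1→Loc-2) × (Loc-1→Loc-3) = (1278971, 334824.2, 2860584).
So ∂z/∂E = −n_x/n_z = −0.44710 and ∂z/∂N = −n_y/n_z = −0.11705.
Unit vector along 050° is (sin 50°, cos 50°) = (0.7660, 0.6428).
Slope in that direction = a·(0.7660) + b·(0.6428) = −0.41774.
Apparent dip = arctan|0.41774| = 22.7° (true dip is 24.8°, so apparent ≤ true as expected).

22.7°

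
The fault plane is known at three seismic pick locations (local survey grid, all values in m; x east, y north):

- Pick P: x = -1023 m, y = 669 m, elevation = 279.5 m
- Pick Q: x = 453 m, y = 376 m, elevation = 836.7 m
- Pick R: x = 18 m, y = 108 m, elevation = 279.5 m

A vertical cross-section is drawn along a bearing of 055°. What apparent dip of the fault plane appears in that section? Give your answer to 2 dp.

48.38°

Let the plane be z = a·x + b·y + c.
Pick Q−Pick P: 1476a − 293b = 557.2;  Pick R−Pick P: 1041a − 561b = 0.
Solving gives a = 0.59766, b = 1.10902.
Unit vector along 055° is (sin 55°, cos 55°) = (0.8192, 0.5736).
Slope in that direction = a·(0.8192) + b·(0.5736) = 1.12568.
Apparent dip = arctan|1.12568| = 48.38° (true dip is 51.6°, so apparent ≤ true as expected).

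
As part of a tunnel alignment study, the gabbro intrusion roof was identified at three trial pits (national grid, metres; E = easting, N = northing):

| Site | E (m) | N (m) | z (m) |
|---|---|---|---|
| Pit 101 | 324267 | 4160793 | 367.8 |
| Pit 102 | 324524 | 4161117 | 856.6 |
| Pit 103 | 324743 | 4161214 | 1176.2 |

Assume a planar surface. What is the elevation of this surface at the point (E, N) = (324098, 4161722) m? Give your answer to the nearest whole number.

664 m

Two edge vectors: Pit 101→Pit 102 = (257, 324, 488.8), Pit 101→Pit 103 = (476, 421, 808.4).
Normal n = (Pit 101→Pit 102) × (Pit 101→Pit 103) = (56136.8, 24910, -46027).
So ∂z/∂E = −n_x/n_z = 1.21964934 and ∂z/∂N = −n_y/n_z = 0.54120408.
Intercept c from Pit 101: 367.8 − 395492.03 − 2251838.13 = −2646962.36.
At (324098, 4161722): z = 395285.9 + 2252340.9 − 2646962.36 = 664.5 m.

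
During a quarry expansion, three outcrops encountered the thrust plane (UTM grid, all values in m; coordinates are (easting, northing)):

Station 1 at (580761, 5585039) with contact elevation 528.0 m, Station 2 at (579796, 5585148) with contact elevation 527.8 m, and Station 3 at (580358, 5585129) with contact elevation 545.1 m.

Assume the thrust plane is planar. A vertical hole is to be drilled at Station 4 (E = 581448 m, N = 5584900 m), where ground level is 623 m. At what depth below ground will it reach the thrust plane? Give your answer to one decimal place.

Two edge vectors: Station 1→Station 2 = (-965, 109, -0.2), Station 1→Station 3 = (-403, 90, 17.1).
Normal n = (Station 1→Station 2) × (Station 1→Station 3) = (1881.9, 16582.1, -42923).
So ∂z/∂E = −n_x/n_z = 0.043843627 and ∂z/∂N = −n_y/n_z = 0.386322018.
Intercept c from Station 1: 528 − 25462.67 − 2157623.54 = −2182558.21.
At (581448, 5584900): z_contact = 25492.79 + 2157569.84 − 2182558.21 = 504.42 m.
Depth below ground = 623 − 504.42 = 118.6 m.

118.6 m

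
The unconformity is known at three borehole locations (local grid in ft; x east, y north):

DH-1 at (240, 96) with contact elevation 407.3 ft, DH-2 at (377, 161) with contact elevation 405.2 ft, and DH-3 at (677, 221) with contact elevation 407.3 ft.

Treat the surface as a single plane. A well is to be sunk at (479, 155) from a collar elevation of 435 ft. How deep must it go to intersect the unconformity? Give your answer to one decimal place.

Two edge vectors: DH-1→DH-2 = (137, 65, -2.1), DH-1→DH-3 = (437, 125, 0).
Normal n = (DH-1→DH-2) × (DH-1→DH-3) = (262.5, -917.7, -11280).
So ∂z/∂x = −n_x/n_z = 0.02327 and ∂z/∂y = −n_y/n_z = −0.08136.
Intercept c from DH-1: 407.3 − 5.59 + 7.81 = 409.53.
At (479, 155): z_contact = 11.15 − 12.61 + 409.53 = 408.06 ft.
Depth below ground = 435 − 408.06 = 26.9 ft.

26.9 ft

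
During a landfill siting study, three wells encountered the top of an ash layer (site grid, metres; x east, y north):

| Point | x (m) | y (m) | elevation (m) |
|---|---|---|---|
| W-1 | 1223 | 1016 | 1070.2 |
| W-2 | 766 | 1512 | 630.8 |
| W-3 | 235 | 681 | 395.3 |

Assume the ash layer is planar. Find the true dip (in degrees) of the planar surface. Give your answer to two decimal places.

Two edge vectors: W-1→W-2 = (-457, 496, -439.4), W-1→W-3 = (-988, -335, -674.9).
Normal n = (W-1→W-2) × (W-1→W-3) = (-481949.4, 125697.9, 643143).
So ∂z/∂x = −n_x/n_z = 0.74937 and ∂z/∂y = −n_y/n_z = −0.19544.
Gradient magnitude |∇z| = √(a² + b²) = √(0.56155 + 0.03820) = 0.77443.
True dip = arctan(0.77443) = 37.76°, dipping toward WNW (azimuth ≈ 285°).

37.76°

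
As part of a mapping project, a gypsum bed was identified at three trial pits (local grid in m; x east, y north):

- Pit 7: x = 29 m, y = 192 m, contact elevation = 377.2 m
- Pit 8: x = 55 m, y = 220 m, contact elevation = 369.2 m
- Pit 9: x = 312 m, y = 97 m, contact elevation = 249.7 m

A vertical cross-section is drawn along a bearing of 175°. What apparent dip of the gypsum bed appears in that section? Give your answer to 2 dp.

Two edge vectors: Pit 7→Pit 8 = (26, 28, -8), Pit 7→Pit 9 = (283, -95, -127.5).
Normal n = (Pit 7→Pit 8) × (Pit 7→Pit 9) = (-4330, 1051, -10394).
So ∂z/∂x = −n_x/n_z = −0.41659 and ∂z/∂y = −n_y/n_z = 0.10112.
Unit vector along 175° is (sin 175°, cos 175°) = (0.0872, -0.9962).
Slope in that direction = a·(0.0872) + b·(-0.9962) = −0.13704.
Apparent dip = arctan|0.13704| = 7.80° (true dip is 23.2°, so apparent ≤ true as expected).

7.80°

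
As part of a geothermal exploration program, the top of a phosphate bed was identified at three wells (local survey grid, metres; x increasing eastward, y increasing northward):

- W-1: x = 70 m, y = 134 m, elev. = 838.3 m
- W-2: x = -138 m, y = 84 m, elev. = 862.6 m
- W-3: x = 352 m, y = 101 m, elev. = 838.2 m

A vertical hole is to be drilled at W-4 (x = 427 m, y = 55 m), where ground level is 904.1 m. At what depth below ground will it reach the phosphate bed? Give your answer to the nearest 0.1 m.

Let the plane be z = a·x + b·y + c.
W-2−W-1: −208a − 50b = 24.3;  W-3−W-1: 282a − 33b = −0.1.
Solving gives a = −0.03849, b = −0.32588.
Then c = 838.3 − a·70 − b·134 = 884.66.
At (427, 55): z_contact = −16.44 − 17.92 + 884.66 = 850.30 m.
Depth below ground = 904.1 − 850.30 = 53.8 m.

53.8 m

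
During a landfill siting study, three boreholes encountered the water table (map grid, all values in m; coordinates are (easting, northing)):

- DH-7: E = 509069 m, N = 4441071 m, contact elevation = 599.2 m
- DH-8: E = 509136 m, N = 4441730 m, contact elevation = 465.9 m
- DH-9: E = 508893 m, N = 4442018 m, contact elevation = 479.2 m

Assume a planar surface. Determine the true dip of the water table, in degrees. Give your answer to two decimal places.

17.54°

Let the plane be z = a·E + b·N + c.
DH-8−DH-7: 67a + 659b = −133.3;  DH-9−DH-7: −176a + 947b = −120.
Solving gives a = −0.26280, b = −0.17556.
Gradient magnitude |∇z| = √(a² + b²) = √(0.06906 + 0.03082) = 0.31605.
True dip = arctan(0.31605) = 17.54°, dipping toward ENE (azimuth ≈ 056°).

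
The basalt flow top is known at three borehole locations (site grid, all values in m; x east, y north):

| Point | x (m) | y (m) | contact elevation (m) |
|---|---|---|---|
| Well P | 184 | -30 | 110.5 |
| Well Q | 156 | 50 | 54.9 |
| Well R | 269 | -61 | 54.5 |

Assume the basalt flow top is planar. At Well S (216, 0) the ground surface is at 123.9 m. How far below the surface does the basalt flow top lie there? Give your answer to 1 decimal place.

78.7 m

Two edge vectors: Well P→Well Q = (-28, 80, -55.6), Well P→Well R = (85, -31, -56).
Normal n = (Well P→Well Q) × (Well P→Well R) = (-6203.6, -6294, -5932).
So ∂z/∂x = −n_x/n_z = −1.04579 and ∂z/∂y = −n_y/n_z = −1.06102.
Intercept c from Well P: 110.5 + 192.42 − 31.83 = 271.09.
At (216, 0): z_contact = −225.89 + 0.00 + 271.09 = 45.20 m.
Depth below ground = 123.9 − 45.20 = 78.7 m.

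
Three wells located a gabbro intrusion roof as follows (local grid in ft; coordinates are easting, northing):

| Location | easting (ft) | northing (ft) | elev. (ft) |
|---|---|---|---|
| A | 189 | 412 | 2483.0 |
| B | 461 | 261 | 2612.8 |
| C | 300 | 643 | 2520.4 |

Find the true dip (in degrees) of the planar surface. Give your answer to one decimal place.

Let the plane be z = a·easting + b·northing + c.
B−A: 272a − 151b = 129.8;  C−A: 111a + 231b = 37.4.
Solving gives a = 0.44767, b = −0.05321.
Gradient magnitude |∇z| = √(a² + b²) = √(0.20041 + 0.00283) = 0.45082.
True dip = arctan(0.45082) = 24.3°, dipping toward W (azimuth ≈ 277°).

24.3°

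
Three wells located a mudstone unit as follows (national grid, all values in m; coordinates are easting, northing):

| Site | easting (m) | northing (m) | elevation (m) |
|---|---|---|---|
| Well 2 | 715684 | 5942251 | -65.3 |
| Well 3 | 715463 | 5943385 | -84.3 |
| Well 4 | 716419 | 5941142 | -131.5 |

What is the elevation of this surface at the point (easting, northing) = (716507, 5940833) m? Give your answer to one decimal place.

-130.9 m

Two edge vectors: Well 2→Well 3 = (-221, 1134, -19), Well 2→Well 4 = (735, -1109, -66.2).
Normal n = (Well 2→Well 3) × (Well 2→Well 4) = (-96141.8, -28595.2, -588401).
So ∂z/∂easting = −n_x/n_z = −0.163395032 and ∂z/∂northing = −n_y/n_z = −0.048598150.
Intercept c from Well 2: -65.3 + 116939.21 + 288782.40 = 405656.31.
At (716507, 5940833): z = −117073.7 − 288713.5 + 405656.31 = -130.9 m.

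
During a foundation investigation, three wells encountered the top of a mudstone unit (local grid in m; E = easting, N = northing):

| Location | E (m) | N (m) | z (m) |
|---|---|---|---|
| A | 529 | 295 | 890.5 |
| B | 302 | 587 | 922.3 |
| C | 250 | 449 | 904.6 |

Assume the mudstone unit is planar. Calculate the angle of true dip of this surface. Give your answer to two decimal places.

7.02°

Two edge vectors: A→B = (-227, 292, 31.8), A→C = (-279, 154, 14.1).
Normal n = (A→B) × (A→C) = (-780, -5671.5, 46510).
So ∂z/∂E = −n_x/n_z = 0.01677 and ∂z/∂N = −n_y/n_z = 0.12194.
Gradient magnitude |∇z| = √(a² + b²) = √(0.00028 + 0.01487) = 0.12309.
True dip = arctan(0.12309) = 7.02°, dipping toward S (azimuth ≈ 188°).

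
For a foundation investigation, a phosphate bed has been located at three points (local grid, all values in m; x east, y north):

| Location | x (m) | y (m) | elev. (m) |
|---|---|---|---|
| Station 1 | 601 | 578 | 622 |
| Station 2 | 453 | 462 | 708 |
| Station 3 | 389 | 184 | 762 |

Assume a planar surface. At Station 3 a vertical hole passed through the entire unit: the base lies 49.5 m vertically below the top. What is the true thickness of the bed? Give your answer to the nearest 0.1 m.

43.8 m

Two edge vectors: Station 1→Station 2 = (-148, -116, 86), Station 1→Station 3 = (-212, -394, 140).
Normal n = (Station 1→Station 2) × (Station 1→Station 3) = (17644, 2488, 33720).
So ∂z/∂x = −n_x/n_z = −0.52325 and ∂z/∂y = −n_y/n_z = −0.07378.
|∇z| = √(a²+b²) = 0.52843, so dip δ = arctan(0.52843) = 27.85°.
True thickness = vertical thickness × cos δ = 49.5 × cos 27.85° = 43.8 m.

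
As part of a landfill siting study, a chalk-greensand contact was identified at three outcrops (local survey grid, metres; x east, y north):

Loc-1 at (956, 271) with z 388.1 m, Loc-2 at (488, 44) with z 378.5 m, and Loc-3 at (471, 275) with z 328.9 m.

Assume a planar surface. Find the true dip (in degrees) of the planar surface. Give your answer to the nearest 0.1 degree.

13.4°

Let the plane be z = a·x + b·y + c.
Loc-2−Loc-1: −468a − 227b = −9.6;  Loc-3−Loc-1: −485a + 4b = −59.2.
Solving gives a = 0.12036, b = −0.20586.
Gradient magnitude |∇z| = √(a² + b²) = √(0.01449 + 0.04238) = 0.23847.
True dip = arctan(0.23847) = 13.4°, dipping toward NNW (azimuth ≈ 330°).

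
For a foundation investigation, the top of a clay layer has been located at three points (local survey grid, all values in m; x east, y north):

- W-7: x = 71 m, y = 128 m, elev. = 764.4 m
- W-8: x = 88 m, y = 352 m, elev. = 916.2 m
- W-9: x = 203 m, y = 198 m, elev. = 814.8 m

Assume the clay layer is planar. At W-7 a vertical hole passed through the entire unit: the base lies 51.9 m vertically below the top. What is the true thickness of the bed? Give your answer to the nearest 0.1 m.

43.0 m

Let the plane be z = a·x + b·y + c.
W-8−W-7: 17a + 224b = 151.8;  W-9−W-7: 132a + 70b = 50.4.
Solving gives a = 0.02338, b = 0.67590.
|∇z| = √(a²+b²) = 0.67631, so dip δ = arctan(0.67631) = 34.07°.
True thickness = vertical thickness × cos δ = 51.9 × cos 34.07° = 43.0 m.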